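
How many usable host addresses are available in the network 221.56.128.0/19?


Host bits = 32 - 19 = 13
Total addresses = 2^13 = 8192
Usable = total - 2 (network and broadcast)
Usable hosts: 8190


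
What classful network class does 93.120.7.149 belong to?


First octet: 93
Binary: 01011101
0xxxxxxx -> Class A (1-126)
Class A, default mask 255.0.0.0 (/8)


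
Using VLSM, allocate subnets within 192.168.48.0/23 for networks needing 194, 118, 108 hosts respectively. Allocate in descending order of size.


194 hosts -> /24 (254 usable): 192.168.48.0/24
118 hosts -> /25 (126 usable): 192.168.49.0/25
108 hosts -> /25 (126 usable): 192.168.49.128/25
Allocation: 192.168.48.0/24 (194 hosts, 254 usable); 192.168.49.0/25 (118 hosts, 126 usable); 192.168.49.128/25 (108 hosts, 126 usable)


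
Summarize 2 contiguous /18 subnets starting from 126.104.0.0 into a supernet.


Original prefix: /18
Number of subnets: 2 = 2^1
New prefix = 18 - 1 = 17
Supernet: 126.104.0.0/17


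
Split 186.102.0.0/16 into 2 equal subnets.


New prefix = 16 + 1 = 17
Each subnet has 32768 addresses
  186.102.0.0/17
  186.102.128.0/17
Subnets: 186.102.0.0/17, 186.102.128.0/17


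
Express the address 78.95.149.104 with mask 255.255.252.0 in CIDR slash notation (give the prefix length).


Binary: 11111111.11111111.11111100.00000000
Count leading 1s
Prefix: /22


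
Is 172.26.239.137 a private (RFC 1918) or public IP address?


RFC 1918 private ranges:
  10.0.0.0/8 (10.0.0.0 - 10.255.255.255)
  172.16.0.0/12 (172.16.0.0 - 172.31.255.255)
  192.168.0.0/16 (192.168.0.0 - 192.168.255.255)
Private (in 172.16.0.0/12)


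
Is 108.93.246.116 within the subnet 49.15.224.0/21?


Subnet network: 49.15.224.0
Test IP AND mask: 108.93.240.0
No, 108.93.246.116 is not in 49.15.224.0/21


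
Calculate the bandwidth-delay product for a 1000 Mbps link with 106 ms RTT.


BDP = bandwidth * RTT
= 1000 Mbps * 106 ms
= 1000 * 1e6 * 106 / 1000 bits
= 106000000 bits
= 13250000 bytes
= 12939.4531 KB
BDP = 106000000 bits (13250000 bytes)


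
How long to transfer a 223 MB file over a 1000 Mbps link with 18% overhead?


Effective throughput = 1000 * (1 - 18/100) = 820.0 Mbps
File size in Mb = 223 * 8 = 1784 Mb
Time = 1784 / 820.0
Time = 2.1756 seconds


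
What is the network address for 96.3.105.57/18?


IP:   01100000.00000011.01101001.00111001
Mask: 11111111.11111111.11000000.00000000
AND operation:
Net:  01100000.00000011.01000000.00000000
Network: 96.3.64.0/18


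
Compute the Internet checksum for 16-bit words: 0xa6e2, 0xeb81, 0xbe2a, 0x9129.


Sum all words (with carry folding):
+ 0xa6e2 = 0xa6e2
+ 0xeb81 = 0x9264
+ 0xbe2a = 0x508f
+ 0x9129 = 0xe1b8
One's complement: ~0xe1b8
Checksum = 0x1e47


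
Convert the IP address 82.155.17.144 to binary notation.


82 = 01010010
155 = 10011011
17 = 00010001
144 = 10010000
Binary: 01010010.10011011.00010001.10010000


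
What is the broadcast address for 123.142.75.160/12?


Network: 123.128.0.0/12
Host bits = 20
Set all host bits to 1:
Broadcast: 123.143.255.255


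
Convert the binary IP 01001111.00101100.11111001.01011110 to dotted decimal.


01001111 = 79
00101100 = 44
11111001 = 249
01011110 = 94
IP: 79.44.249.94


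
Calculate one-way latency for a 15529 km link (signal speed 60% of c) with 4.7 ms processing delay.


Speed = 0.6 * 3e5 km/s = 180000 km/s
Propagation delay = 15529 / 180000 = 0.0863 s = 86.2722 ms
Processing delay = 4.7 ms
Total one-way latency = 90.9722 ms


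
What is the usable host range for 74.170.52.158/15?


Network: 74.170.0.0
Broadcast: 74.171.255.255
First usable = network + 1
Last usable = broadcast - 1
Range: 74.170.0.1 to 74.171.255.254


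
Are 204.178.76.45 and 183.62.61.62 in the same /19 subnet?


Mask: 255.255.224.0
204.178.76.45 AND mask = 204.178.64.0
183.62.61.62 AND mask = 183.62.32.0
No, different subnets (204.178.64.0 vs 183.62.32.0)


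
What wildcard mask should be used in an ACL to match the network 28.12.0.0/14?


Subnet mask: 255.252.0.0
Wildcard = 255.255.255.255 - subnet mask
255 - 255 = 0
255 - 252 = 3
255 - 0 = 255
255 - 0 = 255
Wildcard: 0.3.255.255


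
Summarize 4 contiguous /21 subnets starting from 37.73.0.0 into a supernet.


Original prefix: /21
Number of subnets: 4 = 2^2
New prefix = 21 - 2 = 19
Supernet: 37.73.0.0/19


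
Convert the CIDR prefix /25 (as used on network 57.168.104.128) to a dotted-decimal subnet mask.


/25 means 25 network bits, 7 host bits
Binary: 11111111111111111111111110000000
Mask: 255.255.255.128


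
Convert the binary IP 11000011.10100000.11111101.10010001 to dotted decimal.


11000011 = 195
10100000 = 160
11111101 = 253
10010001 = 145
IP: 195.160.253.145


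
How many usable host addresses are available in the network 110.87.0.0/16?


Host bits = 32 - 16 = 16
Total addresses = 2^16 = 65536
Usable = total - 2 (network and broadcast)
Usable hosts: 65534


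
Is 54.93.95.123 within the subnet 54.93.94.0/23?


Subnet network: 54.93.94.0
Test IP AND mask: 54.93.94.0
Yes, 54.93.95.123 is in 54.93.94.0/23


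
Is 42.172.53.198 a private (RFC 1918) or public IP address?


RFC 1918 private ranges:
  10.0.0.0/8 (10.0.0.0 - 10.255.255.255)
  172.16.0.0/12 (172.16.0.0 - 172.31.255.255)
  192.168.0.0/16 (192.168.0.0 - 192.168.255.255)
Public (not in any RFC 1918 range)


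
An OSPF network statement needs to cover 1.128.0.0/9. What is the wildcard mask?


Subnet mask: 255.128.0.0
Wildcard = 255.255.255.255 - subnet mask
255 - 255 = 0
255 - 128 = 127
255 - 0 = 255
255 - 0 = 255
Wildcard: 0.127.255.255


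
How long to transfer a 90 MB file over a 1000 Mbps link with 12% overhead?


Effective throughput = 1000 * (1 - 12/100) = 880 Mbps
File size in Mb = 90 * 8 = 720 Mb
Time = 720 / 880
Time = 0.8182 seconds


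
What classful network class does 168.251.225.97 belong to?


First octet: 168
Binary: 10101000
10xxxxxx -> Class B (128-191)
Class B, default mask 255.255.0.0 (/16)


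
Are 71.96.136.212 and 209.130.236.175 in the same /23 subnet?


Mask: 255.255.254.0
71.96.136.212 AND mask = 71.96.136.0
209.130.236.175 AND mask = 209.130.236.0
No, different subnets (71.96.136.0 vs 209.130.236.0)


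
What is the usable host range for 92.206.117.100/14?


Network: 92.204.0.0
Broadcast: 92.207.255.255
First usable = network + 1
Last usable = broadcast - 1
Range: 92.204.0.1 to 92.207.255.254


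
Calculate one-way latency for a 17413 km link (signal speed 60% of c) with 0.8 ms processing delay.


Speed = 0.6 * 3e5 km/s = 180000 km/s
Propagation delay = 17413 / 180000 = 0.0967 s = 96.7389 ms
Processing delay = 0.8 ms
Total one-way latency = 97.5389 ms


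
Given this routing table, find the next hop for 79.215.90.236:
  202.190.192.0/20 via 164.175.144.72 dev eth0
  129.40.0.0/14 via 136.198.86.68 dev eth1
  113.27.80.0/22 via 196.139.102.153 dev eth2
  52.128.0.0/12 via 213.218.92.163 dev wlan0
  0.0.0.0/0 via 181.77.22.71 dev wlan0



Longest prefix match for 79.215.90.236:
  /20 202.190.192.0: no
  /14 129.40.0.0: no
  /22 113.27.80.0: no
  /12 52.128.0.0: no
  /0 0.0.0.0: MATCH
Selected: next-hop 181.77.22.71 via wlan0 (matched /0)


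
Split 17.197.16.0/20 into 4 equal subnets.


New prefix = 20 + 2 = 22
Each subnet has 1024 addresses
  17.197.16.0/22
  17.197.20.0/22
  17.197.24.0/22
  17.197.28.0/22
Subnets: 17.197.16.0/22, 17.197.20.0/22, 17.197.24.0/22, 17.197.28.0/22


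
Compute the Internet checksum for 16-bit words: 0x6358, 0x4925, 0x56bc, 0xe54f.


Sum all words (with carry folding):
+ 0x6358 = 0x6358
+ 0x4925 = 0xac7d
+ 0x56bc = 0x033a
+ 0xe54f = 0xe889
One's complement: ~0xe889
Checksum = 0x1776


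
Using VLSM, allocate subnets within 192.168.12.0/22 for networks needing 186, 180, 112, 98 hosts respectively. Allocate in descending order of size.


186 hosts -> /24 (254 usable): 192.168.12.0/24
180 hosts -> /24 (254 usable): 192.168.13.0/24
112 hosts -> /25 (126 usable): 192.168.14.0/25
98 hosts -> /25 (126 usable): 192.168.14.128/25
Allocation: 192.168.12.0/24 (186 hosts, 254 usable); 192.168.13.0/24 (180 hosts, 254 usable); 192.168.14.0/25 (112 hosts, 126 usable); 192.168.14.128/25 (98 hosts, 126 usable)


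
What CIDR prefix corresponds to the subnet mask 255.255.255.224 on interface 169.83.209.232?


Binary: 11111111.11111111.11111111.11100000
Count leading 1s
Prefix: /27


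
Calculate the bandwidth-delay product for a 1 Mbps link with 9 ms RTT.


BDP = bandwidth * RTT
= 1 Mbps * 9 ms
= 1 * 1e6 * 9 / 1000 bits
= 9000 bits
= 1125 bytes
= 1.0986 KB
BDP = 9000 bits (1125 bytes)


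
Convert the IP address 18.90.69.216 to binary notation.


18 = 00010010
90 = 01011010
69 = 01000101
216 = 11011000
Binary: 00010010.01011010.01000101.11011000


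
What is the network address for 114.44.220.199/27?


IP:   01110010.00101100.11011100.11000111
Mask: 11111111.11111111.11111111.11100000
AND operation:
Net:  01110010.00101100.11011100.11000000
Network: 114.44.220.192/27


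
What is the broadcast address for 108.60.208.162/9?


Network: 108.0.0.0/9
Host bits = 23
Set all host bits to 1:
Broadcast: 108.127.255.255


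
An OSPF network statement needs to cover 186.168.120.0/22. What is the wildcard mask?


Subnet mask: 255.255.252.0
Wildcard = 255.255.255.255 - subnet mask
255 - 255 = 0
255 - 255 = 0
255 - 252 = 3
255 - 0 = 255
Wildcard: 0.0.3.255


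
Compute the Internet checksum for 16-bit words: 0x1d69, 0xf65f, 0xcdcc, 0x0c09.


Sum all words (with carry folding):
+ 0x1d69 = 0x1d69
+ 0xf65f = 0x13c9
+ 0xcdcc = 0xe195
+ 0x0c09 = 0xed9e
One's complement: ~0xed9e
Checksum = 0x1261


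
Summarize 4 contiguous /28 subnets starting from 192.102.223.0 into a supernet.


Original prefix: /28
Number of subnets: 4 = 2^2
New prefix = 28 - 2 = 26
Supernet: 192.102.223.0/26


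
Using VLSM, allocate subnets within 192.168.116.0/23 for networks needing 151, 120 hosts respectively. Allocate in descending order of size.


151 hosts -> /24 (254 usable): 192.168.116.0/24
120 hosts -> /25 (126 usable): 192.168.117.0/25
Allocation: 192.168.116.0/24 (151 hosts, 254 usable); 192.168.117.0/25 (120 hosts, 126 usable)


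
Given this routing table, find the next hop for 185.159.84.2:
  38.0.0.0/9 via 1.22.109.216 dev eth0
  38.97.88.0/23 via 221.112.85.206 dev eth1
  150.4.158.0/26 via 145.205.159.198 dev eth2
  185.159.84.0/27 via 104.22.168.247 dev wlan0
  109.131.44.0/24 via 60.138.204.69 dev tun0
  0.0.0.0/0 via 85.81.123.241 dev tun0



Longest prefix match for 185.159.84.2:
  /9 38.0.0.0: no
  /23 38.97.88.0: no
  /26 150.4.158.0: no
  /27 185.159.84.0: MATCH
  /24 109.131.44.0: no
  /0 0.0.0.0: MATCH
Selected: next-hop 104.22.168.247 via wlan0 (matched /27)


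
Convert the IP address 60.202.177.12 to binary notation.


60 = 00111100
202 = 11001010
177 = 10110001
12 = 00001100
Binary: 00111100.11001010.10110001.00001100


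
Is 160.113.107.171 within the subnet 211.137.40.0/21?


Subnet network: 211.137.40.0
Test IP AND mask: 160.113.104.0
No, 160.113.107.171 is not in 211.137.40.0/21


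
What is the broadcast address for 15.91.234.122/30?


Network: 15.91.234.120/30
Host bits = 2
Set all host bits to 1:
Broadcast: 15.91.234.123


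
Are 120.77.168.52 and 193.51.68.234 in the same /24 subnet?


Mask: 255.255.255.0
120.77.168.52 AND mask = 120.77.168.0
193.51.68.234 AND mask = 193.51.68.0
No, different subnets (120.77.168.0 vs 193.51.68.0)


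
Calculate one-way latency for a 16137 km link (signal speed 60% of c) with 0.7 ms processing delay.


Speed = 0.6 * 3e5 km/s = 180000 km/s
Propagation delay = 16137 / 180000 = 0.0896 s = 89.65 ms
Processing delay = 0.7 ms
Total one-way latency = 90.35 ms


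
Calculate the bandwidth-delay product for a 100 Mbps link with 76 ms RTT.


BDP = bandwidth * RTT
= 100 Mbps * 76 ms
= 100 * 1e6 * 76 / 1000 bits
= 7600000 bits
= 950000 bytes
= 927.7344 KB
BDP = 7600000 bits (950000 bytes)


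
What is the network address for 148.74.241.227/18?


IP:   10010100.01001010.11110001.11100011
Mask: 11111111.11111111.11000000.00000000
AND operation:
Net:  10010100.01001010.11000000.00000000
Network: 148.74.192.0/18


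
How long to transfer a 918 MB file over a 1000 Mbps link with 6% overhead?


Effective throughput = 1000 * (1 - 6/100) = 940 Mbps
File size in Mb = 918 * 8 = 7344 Mb
Time = 7344 / 940
Time = 7.8128 seconds


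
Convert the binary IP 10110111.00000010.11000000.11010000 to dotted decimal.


10110111 = 183
00000010 = 2
11000000 = 192
11010000 = 208
IP: 183.2.192.208


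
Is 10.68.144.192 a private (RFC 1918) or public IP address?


RFC 1918 private ranges:
  10.0.0.0/8 (10.0.0.0 - 10.255.255.255)
  172.16.0.0/12 (172.16.0.0 - 172.31.255.255)
  192.168.0.0/16 (192.168.0.0 - 192.168.255.255)
Private (in 10.0.0.0/8)


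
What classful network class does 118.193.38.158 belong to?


First octet: 118
Binary: 01110110
0xxxxxxx -> Class A (1-126)
Class A, default mask 255.0.0.0 (/8)


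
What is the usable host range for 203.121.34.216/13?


Network: 203.120.0.0
Broadcast: 203.127.255.255
First usable = network + 1
Last usable = broadcast - 1
Range: 203.120.0.1 to 203.127.255.254


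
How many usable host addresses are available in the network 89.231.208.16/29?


Host bits = 32 - 29 = 3
Total addresses = 2^3 = 8
Usable = total - 2 (network and broadcast)
Usable hosts: 6


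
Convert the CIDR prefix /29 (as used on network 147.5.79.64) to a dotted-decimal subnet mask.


/29 means 29 network bits, 3 host bits
Binary: 11111111111111111111111111111000
Mask: 255.255.255.248


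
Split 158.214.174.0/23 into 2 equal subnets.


New prefix = 23 + 1 = 24
Each subnet has 256 addresses
  158.214.174.0/24
  158.214.175.0/24
Subnets: 158.214.174.0/24, 158.214.175.0/24


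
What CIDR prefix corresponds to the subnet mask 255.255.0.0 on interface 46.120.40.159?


Binary: 11111111.11111111.00000000.00000000
Count leading 1s
Prefix: /16


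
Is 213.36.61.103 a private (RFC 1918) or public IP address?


RFC 1918 private ranges:
  10.0.0.0/8 (10.0.0.0 - 10.255.255.255)
  172.16.0.0/12 (172.16.0.0 - 172.31.255.255)
  192.168.0.0/16 (192.168.0.0 - 192.168.255.255)
Public (not in any RFC 1918 range)


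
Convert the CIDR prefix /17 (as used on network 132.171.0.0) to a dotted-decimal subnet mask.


/17 means 17 network bits, 15 host bits
Binary: 11111111111111111000000000000000
Mask: 255.255.128.0


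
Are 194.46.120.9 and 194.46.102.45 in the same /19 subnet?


Mask: 255.255.224.0
194.46.120.9 AND mask = 194.46.96.0
194.46.102.45 AND mask = 194.46.96.0
Yes, same subnet (194.46.96.0)


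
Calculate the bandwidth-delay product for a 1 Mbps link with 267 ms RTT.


BDP = bandwidth * RTT
= 1 Mbps * 267 ms
= 1 * 1e6 * 267 / 1000 bits
= 267000 bits
= 33375 bytes
= 32.5928 KB
BDP = 267000 bits (33375 bytes)


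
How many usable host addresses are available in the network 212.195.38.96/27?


Host bits = 32 - 27 = 5
Total addresses = 2^5 = 32
Usable = total - 2 (network and broadcast)
Usable hosts: 30


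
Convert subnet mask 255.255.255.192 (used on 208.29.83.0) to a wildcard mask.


Subnet mask: 255.255.255.192
Wildcard = 255.255.255.255 - subnet mask
255 - 255 = 0
255 - 255 = 0
255 - 255 = 0
255 - 192 = 63
Wildcard: 0.0.0.63


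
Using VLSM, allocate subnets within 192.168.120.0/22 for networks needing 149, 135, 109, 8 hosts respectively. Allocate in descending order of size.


149 hosts -> /24 (254 usable): 192.168.120.0/24
135 hosts -> /24 (254 usable): 192.168.121.0/24
109 hosts -> /25 (126 usable): 192.168.122.0/25
8 hosts -> /28 (14 usable): 192.168.122.128/28
Allocation: 192.168.120.0/24 (149 hosts, 254 usable); 192.168.121.0/24 (135 hosts, 254 usable); 192.168.122.0/25 (109 hosts, 126 usable); 192.168.122.128/28 (8 hosts, 14 usable)


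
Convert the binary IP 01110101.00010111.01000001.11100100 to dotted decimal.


01110101 = 117
00010111 = 23
01000001 = 65
11100100 = 228
IP: 117.23.65.228


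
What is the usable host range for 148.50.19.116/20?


Network: 148.50.16.0
Broadcast: 148.50.31.255
First usable = network + 1
Last usable = broadcast - 1
Range: 148.50.16.1 to 148.50.31.254


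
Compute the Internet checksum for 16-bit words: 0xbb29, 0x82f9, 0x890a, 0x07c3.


Sum all words (with carry folding):
+ 0xbb29 = 0xbb29
+ 0x82f9 = 0x3e23
+ 0x890a = 0xc72d
+ 0x07c3 = 0xcef0
One's complement: ~0xcef0
Checksum = 0x310f


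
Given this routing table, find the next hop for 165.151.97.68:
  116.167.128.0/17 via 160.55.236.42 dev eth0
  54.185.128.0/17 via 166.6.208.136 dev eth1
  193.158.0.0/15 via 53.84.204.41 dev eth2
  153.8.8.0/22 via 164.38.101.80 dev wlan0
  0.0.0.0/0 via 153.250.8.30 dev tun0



Longest prefix match for 165.151.97.68:
  /17 116.167.128.0: no
  /17 54.185.128.0: no
  /15 193.158.0.0: no
  /22 153.8.8.0: no
  /0 0.0.0.0: MATCH
Selected: next-hop 153.250.8.30 via tun0 (matched /0)


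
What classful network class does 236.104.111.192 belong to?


First octet: 236
Binary: 11101100
1110xxxx -> Class D (224-239)
Class D (multicast), default mask N/A


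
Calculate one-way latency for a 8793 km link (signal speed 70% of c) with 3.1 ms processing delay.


Speed = 0.7 * 3e5 km/s = 210000 km/s
Propagation delay = 8793 / 210000 = 0.0419 s = 41.8714 ms
Processing delay = 3.1 ms
Total one-way latency = 44.9714 ms


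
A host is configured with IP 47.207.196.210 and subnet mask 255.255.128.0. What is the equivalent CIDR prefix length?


Binary: 11111111.11111111.10000000.00000000
Count leading 1s
Prefix: /17


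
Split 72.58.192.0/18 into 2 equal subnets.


New prefix = 18 + 1 = 19
Each subnet has 8192 addresses
  72.58.192.0/19
  72.58.224.0/19
Subnets: 72.58.192.0/19, 72.58.224.0/19


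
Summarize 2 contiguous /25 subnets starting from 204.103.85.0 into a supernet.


Original prefix: /25
Number of subnets: 2 = 2^1
New prefix = 25 - 1 = 24
Supernet: 204.103.85.0/24


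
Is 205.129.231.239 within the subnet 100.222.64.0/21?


Subnet network: 100.222.64.0
Test IP AND mask: 205.129.224.0
No, 205.129.231.239 is not in 100.222.64.0/21


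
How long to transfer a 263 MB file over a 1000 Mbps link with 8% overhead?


Effective throughput = 1000 * (1 - 8/100) = 920 Mbps
File size in Mb = 263 * 8 = 2104 Mb
Time = 2104 / 920
Time = 2.287 seconds


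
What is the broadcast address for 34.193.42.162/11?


Network: 34.192.0.0/11
Host bits = 21
Set all host bits to 1:
Broadcast: 34.223.255.255


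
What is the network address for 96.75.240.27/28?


IP:   01100000.01001011.11110000.00011011
Mask: 11111111.11111111.11111111.11110000
AND operation:
Net:  01100000.01001011.11110000.00010000
Network: 96.75.240.16/28


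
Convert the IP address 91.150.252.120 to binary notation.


91 = 01011011
150 = 10010110
252 = 11111100
120 = 01111000
Binary: 01011011.10010110.11111100.01111000


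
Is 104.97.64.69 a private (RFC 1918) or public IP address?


RFC 1918 private ranges:
  10.0.0.0/8 (10.0.0.0 - 10.255.255.255)
  172.16.0.0/12 (172.16.0.0 - 172.31.255.255)
  192.168.0.0/16 (192.168.0.0 - 192.168.255.255)
Public (not in any RFC 1918 range)


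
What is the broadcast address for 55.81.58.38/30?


Network: 55.81.58.36/30
Host bits = 2
Set all host bits to 1:
Broadcast: 55.81.58.39


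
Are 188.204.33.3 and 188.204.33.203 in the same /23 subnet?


Mask: 255.255.254.0
188.204.33.3 AND mask = 188.204.32.0
188.204.33.203 AND mask = 188.204.32.0
Yes, same subnet (188.204.32.0)


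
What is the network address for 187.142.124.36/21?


IP:   10111011.10001110.01111100.00100100
Mask: 11111111.11111111.11111000.00000000
AND operation:
Net:  10111011.10001110.01111000.00000000
Network: 187.142.120.0/21


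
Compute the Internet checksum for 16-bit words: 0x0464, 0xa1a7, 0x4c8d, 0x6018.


Sum all words (with carry folding):
+ 0x0464 = 0x0464
+ 0xa1a7 = 0xa60b
+ 0x4c8d = 0xf298
+ 0x6018 = 0x52b1
One's complement: ~0x52b1
Checksum = 0xad4e


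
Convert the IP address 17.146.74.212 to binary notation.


17 = 00010001
146 = 10010010
74 = 01001010
212 = 11010100
Binary: 00010001.10010010.01001010.11010100


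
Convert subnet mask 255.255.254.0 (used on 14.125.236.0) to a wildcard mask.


Subnet mask: 255.255.254.0
Wildcard = 255.255.255.255 - subnet mask
255 - 255 = 0
255 - 255 = 0
255 - 254 = 1
255 - 0 = 255
Wildcard: 0.0.1.255


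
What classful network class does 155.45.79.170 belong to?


First octet: 155
Binary: 10011011
10xxxxxx -> Class B (128-191)
Class B, default mask 255.255.0.0 (/16)


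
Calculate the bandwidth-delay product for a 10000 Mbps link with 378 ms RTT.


BDP = bandwidth * RTT
= 10000 Mbps * 378 ms
= 10000 * 1e6 * 378 / 1000 bits
= 3780000000 bits
= 472500000 bytes
= 461425.7812 KB
BDP = 3780000000 bits (472500000 bytes)


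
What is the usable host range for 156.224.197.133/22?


Network: 156.224.196.0
Broadcast: 156.224.199.255
First usable = network + 1
Last usable = broadcast - 1
Range: 156.224.196.1 to 156.224.199.254


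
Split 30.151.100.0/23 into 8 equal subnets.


New prefix = 23 + 3 = 26
Each subnet has 64 addresses
  30.151.100.0/26
  30.151.100.64/26
  30.151.100.128/26
  30.151.100.192/26
  30.151.101.0/26
  30.151.101.64/26
  30.151.101.128/26
  30.151.101.192/26
Subnets: 30.151.100.0/26, 30.151.100.64/26, 30.151.100.128/26, 30.151.100.192/26, 30.151.101.0/26, 30.151.101.64/26, 30.151.101.128/26, 30.151.101.192/26


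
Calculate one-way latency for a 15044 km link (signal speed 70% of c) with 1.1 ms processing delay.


Speed = 0.7 * 3e5 km/s = 210000 km/s
Propagation delay = 15044 / 210000 = 0.0716 s = 71.6381 ms
Processing delay = 1.1 ms
Total one-way latency = 72.7381 ms


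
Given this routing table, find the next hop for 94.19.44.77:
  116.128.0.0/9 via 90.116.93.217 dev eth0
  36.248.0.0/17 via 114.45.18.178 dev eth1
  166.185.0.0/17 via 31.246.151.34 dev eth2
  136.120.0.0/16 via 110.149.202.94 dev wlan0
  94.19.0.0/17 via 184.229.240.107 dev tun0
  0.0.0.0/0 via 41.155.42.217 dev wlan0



Longest prefix match for 94.19.44.77:
  /9 116.128.0.0: no
  /17 36.248.0.0: no
  /17 166.185.0.0: no
  /16 136.120.0.0: no
  /17 94.19.0.0: MATCH
  /0 0.0.0.0: MATCH
Selected: next-hop 184.229.240.107 via tun0 (matched /17)


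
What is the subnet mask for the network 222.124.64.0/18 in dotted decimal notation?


/18 means 18 network bits, 14 host bits
Binary: 11111111111111111100000000000000
Mask: 255.255.192.0


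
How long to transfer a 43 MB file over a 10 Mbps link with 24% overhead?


Effective throughput = 10 * (1 - 24/100) = 7.6 Mbps
File size in Mb = 43 * 8 = 344 Mb
Time = 344 / 7.6
Time = 45.2632 seconds


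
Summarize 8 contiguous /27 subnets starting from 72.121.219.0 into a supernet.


Original prefix: /27
Number of subnets: 8 = 2^3
New prefix = 27 - 3 = 24
Supernet: 72.121.219.0/24


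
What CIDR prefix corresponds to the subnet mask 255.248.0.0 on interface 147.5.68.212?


Binary: 11111111.11111000.00000000.00000000
Count leading 1s
Prefix: /13


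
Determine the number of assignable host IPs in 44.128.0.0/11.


Host bits = 32 - 11 = 21
Total addresses = 2^21 = 2097152
Usable = total - 2 (network and broadcast)
Usable hosts: 2097150


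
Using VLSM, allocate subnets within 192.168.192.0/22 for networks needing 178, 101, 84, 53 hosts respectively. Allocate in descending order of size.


178 hosts -> /24 (254 usable): 192.168.192.0/24
101 hosts -> /25 (126 usable): 192.168.193.0/25
84 hosts -> /25 (126 usable): 192.168.193.128/25
53 hosts -> /26 (62 usable): 192.168.194.0/26
Allocation: 192.168.192.0/24 (178 hosts, 254 usable); 192.168.193.0/25 (101 hosts, 126 usable); 192.168.193.128/25 (84 hosts, 126 usable); 192.168.194.0/26 (53 hosts, 62 usable)


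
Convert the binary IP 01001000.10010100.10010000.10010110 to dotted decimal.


01001000 = 72
10010100 = 148
10010000 = 144
10010110 = 150
IP: 72.148.144.150


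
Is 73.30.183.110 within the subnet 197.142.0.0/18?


Subnet network: 197.142.0.0
Test IP AND mask: 73.30.128.0
No, 73.30.183.110 is not in 197.142.0.0/18


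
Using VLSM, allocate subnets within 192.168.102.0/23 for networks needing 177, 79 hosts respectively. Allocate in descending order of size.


177 hosts -> /24 (254 usable): 192.168.102.0/24
79 hosts -> /25 (126 usable): 192.168.103.0/25
Allocation: 192.168.102.0/24 (177 hosts, 254 usable); 192.168.103.0/25 (79 hosts, 126 usable)


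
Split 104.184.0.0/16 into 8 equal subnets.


New prefix = 16 + 3 = 19
Each subnet has 8192 addresses
  104.184.0.0/19
  104.184.32.0/19
  104.184.64.0/19
  104.184.96.0/19
  104.184.128.0/19
  104.184.160.0/19
  104.184.192.0/19
  104.184.224.0/19
Subnets: 104.184.0.0/19, 104.184.32.0/19, 104.184.64.0/19, 104.184.96.0/19, 104.184.128.0/19, 104.184.160.0/19, 104.184.192.0/19, 104.184.224.0/19


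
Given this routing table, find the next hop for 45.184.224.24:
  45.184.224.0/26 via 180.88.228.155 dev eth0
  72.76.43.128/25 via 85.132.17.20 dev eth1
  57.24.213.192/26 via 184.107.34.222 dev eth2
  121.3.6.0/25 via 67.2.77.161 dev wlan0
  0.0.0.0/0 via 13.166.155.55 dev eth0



Longest prefix match for 45.184.224.24:
  /26 45.184.224.0: MATCH
  /25 72.76.43.128: no
  /26 57.24.213.192: no
  /25 121.3.6.0: no
  /0 0.0.0.0: MATCH
Selected: next-hop 180.88.228.155 via eth0 (matched /26)


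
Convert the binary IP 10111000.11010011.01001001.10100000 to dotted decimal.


10111000 = 184
11010011 = 211
01001001 = 73
10100000 = 160
IP: 184.211.73.160


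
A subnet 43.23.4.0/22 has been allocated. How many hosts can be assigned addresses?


Host bits = 32 - 22 = 10
Total addresses = 2^10 = 1024
Usable = total - 2 (network and broadcast)
Usable hosts: 1022


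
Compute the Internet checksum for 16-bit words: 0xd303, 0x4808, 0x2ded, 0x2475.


Sum all words (with carry folding):
+ 0xd303 = 0xd303
+ 0x4808 = 0x1b0c
+ 0x2ded = 0x48f9
+ 0x2475 = 0x6d6e
One's complement: ~0x6d6e
Checksum = 0x9291


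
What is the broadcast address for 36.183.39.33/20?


Network: 36.183.32.0/20
Host bits = 12
Set all host bits to 1:
Broadcast: 36.183.47.255


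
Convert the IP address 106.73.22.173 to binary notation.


106 = 01101010
73 = 01001001
22 = 00010110
173 = 10101101
Binary: 01101010.01001001.00010110.10101101


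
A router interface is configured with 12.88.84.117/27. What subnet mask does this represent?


/27 means 27 network bits, 5 host bits
Binary: 11111111111111111111111111100000
Mask: 255.255.255.224


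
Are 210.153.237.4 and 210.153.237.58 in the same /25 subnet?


Mask: 255.255.255.128
210.153.237.4 AND mask = 210.153.237.0
210.153.237.58 AND mask = 210.153.237.0
Yes, same subnet (210.153.237.0)


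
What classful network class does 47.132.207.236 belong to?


First octet: 47
Binary: 00101111
0xxxxxxx -> Class A (1-126)
Class A, default mask 255.0.0.0 (/8)


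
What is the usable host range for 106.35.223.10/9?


Network: 106.0.0.0
Broadcast: 106.127.255.255
First usable = network + 1
Last usable = broadcast - 1
Range: 106.0.0.1 to 106.127.255.254


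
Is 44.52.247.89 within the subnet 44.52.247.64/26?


Subnet network: 44.52.247.64
Test IP AND mask: 44.52.247.64
Yes, 44.52.247.89 is in 44.52.247.64/26


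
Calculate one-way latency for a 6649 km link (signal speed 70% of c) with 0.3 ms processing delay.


Speed = 0.7 * 3e5 km/s = 210000 km/s
Propagation delay = 6649 / 210000 = 0.0317 s = 31.6619 ms
Processing delay = 0.3 ms
Total one-way latency = 31.9619 ms


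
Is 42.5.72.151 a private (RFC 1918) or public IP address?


RFC 1918 private ranges:
  10.0.0.0/8 (10.0.0.0 - 10.255.255.255)
  172.16.0.0/12 (172.16.0.0 - 172.31.255.255)
  192.168.0.0/16 (192.168.0.0 - 192.168.255.255)
Public (not in any RFC 1918 range)


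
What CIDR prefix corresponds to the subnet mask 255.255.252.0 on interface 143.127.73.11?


Binary: 11111111.11111111.11111100.00000000
Count leading 1s
Prefix: /22


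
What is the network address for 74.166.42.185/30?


IP:   01001010.10100110.00101010.10111001
Mask: 11111111.11111111.11111111.11111100
AND operation:
Net:  01001010.10100110.00101010.10111000
Network: 74.166.42.184/30


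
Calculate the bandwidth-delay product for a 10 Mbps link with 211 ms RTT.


BDP = bandwidth * RTT
= 10 Mbps * 211 ms
= 10 * 1e6 * 211 / 1000 bits
= 2110000 bits
= 263750 bytes
= 257.5684 KB
BDP = 2110000 bits (263750 bytes)


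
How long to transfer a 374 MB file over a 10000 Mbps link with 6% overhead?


Effective throughput = 10000 * (1 - 6/100) = 9400 Mbps
File size in Mb = 374 * 8 = 2992 Mb
Time = 2992 / 9400
Time = 0.3183 seconds


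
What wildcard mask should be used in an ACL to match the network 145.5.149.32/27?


Subnet mask: 255.255.255.224
Wildcard = 255.255.255.255 - subnet mask
255 - 255 = 0
255 - 255 = 0
255 - 255 = 0
255 - 224 = 31
Wildcard: 0.0.0.31


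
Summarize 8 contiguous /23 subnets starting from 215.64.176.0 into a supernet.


Original prefix: /23
Number of subnets: 8 = 2^3
New prefix = 23 - 3 = 20
Supernet: 215.64.176.0/20


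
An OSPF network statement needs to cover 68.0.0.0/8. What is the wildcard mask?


Subnet mask: 255.0.0.0
Wildcard = 255.255.255.255 - subnet mask
255 - 255 = 0
255 - 0 = 255
255 - 0 = 255
255 - 0 = 255
Wildcard: 0.255.255.255


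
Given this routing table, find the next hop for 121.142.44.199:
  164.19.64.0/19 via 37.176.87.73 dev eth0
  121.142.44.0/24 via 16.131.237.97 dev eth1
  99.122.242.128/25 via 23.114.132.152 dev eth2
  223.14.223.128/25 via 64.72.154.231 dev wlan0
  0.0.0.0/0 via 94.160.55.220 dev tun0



Longest prefix match for 121.142.44.199:
  /19 164.19.64.0: no
  /24 121.142.44.0: MATCH
  /25 99.122.242.128: no
  /25 223.14.223.128: no
  /0 0.0.0.0: MATCH
Selected: next-hop 16.131.237.97 via eth1 (matched /24)


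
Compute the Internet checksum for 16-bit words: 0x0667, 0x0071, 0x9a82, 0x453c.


Sum all words (with carry folding):
+ 0x0667 = 0x0667
+ 0x0071 = 0x06d8
+ 0x9a82 = 0xa15a
+ 0x453c = 0xe696
One's complement: ~0xe696
Checksum = 0x1969


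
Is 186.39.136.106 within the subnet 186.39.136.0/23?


Subnet network: 186.39.136.0
Test IP AND mask: 186.39.136.0
Yes, 186.39.136.106 is in 186.39.136.0/23


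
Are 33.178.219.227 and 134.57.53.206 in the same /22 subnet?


Mask: 255.255.252.0
33.178.219.227 AND mask = 33.178.216.0
134.57.53.206 AND mask = 134.57.52.0
No, different subnets (33.178.216.0 vs 134.57.52.0)


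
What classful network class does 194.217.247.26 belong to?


First octet: 194
Binary: 11000010
110xxxxx -> Class C (192-223)
Class C, default mask 255.255.255.0 (/24)


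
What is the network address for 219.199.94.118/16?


IP:   11011011.11000111.01011110.01110110
Mask: 11111111.11111111.00000000.00000000
AND operation:
Net:  11011011.11000111.00000000.00000000
Network: 219.199.0.0/16


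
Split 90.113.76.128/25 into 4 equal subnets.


New prefix = 25 + 2 = 27
Each subnet has 32 addresses
  90.113.76.128/27
  90.113.76.160/27
  90.113.76.192/27
  90.113.76.224/27
Subnets: 90.113.76.128/27, 90.113.76.160/27, 90.113.76.192/27, 90.113.76.224/27


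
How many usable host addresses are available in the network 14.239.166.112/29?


Host bits = 32 - 29 = 3
Total addresses = 2^3 = 8
Usable = total - 2 (network and broadcast)
Usable hosts: 6


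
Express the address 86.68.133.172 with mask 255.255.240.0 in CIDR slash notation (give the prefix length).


Binary: 11111111.11111111.11110000.00000000
Count leading 1s
Prefix: /20


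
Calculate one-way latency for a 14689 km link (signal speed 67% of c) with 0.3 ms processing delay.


Speed = 0.67 * 3e5 km/s = 201000 km/s
Propagation delay = 14689 / 201000 = 0.0731 s = 73.0796 ms
Processing delay = 0.3 ms
Total one-way latency = 73.3796 ms


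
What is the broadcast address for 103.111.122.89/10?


Network: 103.64.0.0/10
Host bits = 22
Set all host bits to 1:
Broadcast: 103.127.255.255


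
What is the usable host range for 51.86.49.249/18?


Network: 51.86.0.0
Broadcast: 51.86.63.255
First usable = network + 1
Last usable = broadcast - 1
Range: 51.86.0.1 to 51.86.63.254


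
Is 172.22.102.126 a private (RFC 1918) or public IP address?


RFC 1918 private ranges:
  10.0.0.0/8 (10.0.0.0 - 10.255.255.255)
  172.16.0.0/12 (172.16.0.0 - 172.31.255.255)
  192.168.0.0/16 (192.168.0.0 - 192.168.255.255)
Private (in 172.16.0.0/12)


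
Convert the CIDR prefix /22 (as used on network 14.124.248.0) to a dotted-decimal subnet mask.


/22 means 22 network bits, 10 host bits
Binary: 11111111111111111111110000000000
Mask: 255.255.252.0


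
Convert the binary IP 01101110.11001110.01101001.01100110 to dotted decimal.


01101110 = 110
11001110 = 206
01101001 = 105
01100110 = 102
IP: 110.206.105.102


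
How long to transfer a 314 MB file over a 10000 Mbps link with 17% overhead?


Effective throughput = 10000 * (1 - 17/100) = 8300 Mbps
File size in Mb = 314 * 8 = 2512 Mb
Time = 2512 / 8300
Time = 0.3027 seconds


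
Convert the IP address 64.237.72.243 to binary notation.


64 = 01000000
237 = 11101101
72 = 01001000
243 = 11110011
Binary: 01000000.11101101.01001000.11110011


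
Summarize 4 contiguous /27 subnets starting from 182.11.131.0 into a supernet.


Original prefix: /27
Number of subnets: 4 = 2^2
New prefix = 27 - 2 = 25
Supernet: 182.11.131.0/25


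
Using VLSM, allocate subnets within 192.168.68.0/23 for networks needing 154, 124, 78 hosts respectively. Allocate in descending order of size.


154 hosts -> /24 (254 usable): 192.168.68.0/24
124 hosts -> /25 (126 usable): 192.168.69.0/25
78 hosts -> /25 (126 usable): 192.168.69.128/25
Allocation: 192.168.68.0/24 (154 hosts, 254 usable); 192.168.69.0/25 (124 hosts, 126 usable); 192.168.69.128/25 (78 hosts, 126 usable)


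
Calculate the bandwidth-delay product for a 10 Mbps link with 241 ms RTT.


BDP = bandwidth * RTT
= 10 Mbps * 241 ms
= 10 * 1e6 * 241 / 1000 bits
= 2410000 bits
= 301250 bytes
= 294.1895 KB
BDP = 2410000 bits (301250 bytes)


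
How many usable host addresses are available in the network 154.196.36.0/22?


Host bits = 32 - 22 = 10
Total addresses = 2^10 = 1024
Usable = total - 2 (network and broadcast)
Usable hosts: 1022


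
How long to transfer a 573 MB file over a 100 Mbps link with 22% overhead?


Effective throughput = 100 * (1 - 22/100) = 78 Mbps
File size in Mb = 573 * 8 = 4584 Mb
Time = 4584 / 78
Time = 58.7692 seconds


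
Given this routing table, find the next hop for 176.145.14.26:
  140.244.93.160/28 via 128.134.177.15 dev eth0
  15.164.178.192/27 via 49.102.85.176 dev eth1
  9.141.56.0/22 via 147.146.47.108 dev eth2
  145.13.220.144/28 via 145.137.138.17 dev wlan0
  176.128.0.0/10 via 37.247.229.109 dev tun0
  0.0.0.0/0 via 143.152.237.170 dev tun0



Longest prefix match for 176.145.14.26:
  /28 140.244.93.160: no
  /27 15.164.178.192: no
  /22 9.141.56.0: no
  /28 145.13.220.144: no
  /10 176.128.0.0: MATCH
  /0 0.0.0.0: MATCH
Selected: next-hop 37.247.229.109 via tun0 (matched /10)


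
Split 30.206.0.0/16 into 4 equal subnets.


New prefix = 16 + 2 = 18
Each subnet has 16384 addresses
  30.206.0.0/18
  30.206.64.0/18
  30.206.128.0/18
  30.206.192.0/18
Subnets: 30.206.0.0/18, 30.206.64.0/18, 30.206.128.0/18, 30.206.192.0/18


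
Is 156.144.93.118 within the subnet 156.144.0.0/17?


Subnet network: 156.144.0.0
Test IP AND mask: 156.144.0.0
Yes, 156.144.93.118 is in 156.144.0.0/17


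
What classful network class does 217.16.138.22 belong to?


First octet: 217
Binary: 11011001
110xxxxx -> Class C (192-223)
Class C, default mask 255.255.255.0 (/24)


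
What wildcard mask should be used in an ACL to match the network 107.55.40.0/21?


Subnet mask: 255.255.248.0
Wildcard = 255.255.255.255 - subnet mask
255 - 255 = 0
255 - 255 = 0
255 - 248 = 7
255 - 0 = 255
Wildcard: 0.0.7.255


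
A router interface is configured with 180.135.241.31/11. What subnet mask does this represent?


/11 means 11 network bits, 21 host bits
Binary: 11111111111000000000000000000000
Mask: 255.224.0.0


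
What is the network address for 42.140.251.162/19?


IP:   00101010.10001100.11111011.10100010
Mask: 11111111.11111111.11100000.00000000
AND operation:
Net:  00101010.10001100.11100000.00000000
Network: 42.140.224.0/19


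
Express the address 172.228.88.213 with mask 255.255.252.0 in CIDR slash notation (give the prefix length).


Binary: 11111111.11111111.11111100.00000000
Count leading 1s
Prefix: /22


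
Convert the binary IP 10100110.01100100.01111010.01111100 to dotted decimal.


10100110 = 166
01100100 = 100
01111010 = 122
01111100 = 124
IP: 166.100.122.124


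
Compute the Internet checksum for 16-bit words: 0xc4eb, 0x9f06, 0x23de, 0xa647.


Sum all words (with carry folding):
+ 0xc4eb = 0xc4eb
+ 0x9f06 = 0x63f2
+ 0x23de = 0x87d0
+ 0xa647 = 0x2e18
One's complement: ~0x2e18
Checksum = 0xd1e7


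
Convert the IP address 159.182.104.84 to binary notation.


159 = 10011111
182 = 10110110
104 = 01101000
84 = 01010100
Binary: 10011111.10110110.01101000.01010100


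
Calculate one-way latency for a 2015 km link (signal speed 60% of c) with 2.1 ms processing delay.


Speed = 0.6 * 3e5 km/s = 180000 km/s
Propagation delay = 2015 / 180000 = 0.0112 s = 11.1944 ms
Processing delay = 2.1 ms
Total one-way latency = 13.2944 ms


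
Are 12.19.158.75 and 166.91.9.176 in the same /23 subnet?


Mask: 255.255.254.0
12.19.158.75 AND mask = 12.19.158.0
166.91.9.176 AND mask = 166.91.8.0
No, different subnets (12.19.158.0 vs 166.91.8.0)


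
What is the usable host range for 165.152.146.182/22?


Network: 165.152.144.0
Broadcast: 165.152.147.255
First usable = network + 1
Last usable = broadcast - 1
Range: 165.152.144.1 to 165.152.147.254


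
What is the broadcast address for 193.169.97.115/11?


Network: 193.160.0.0/11
Host bits = 21
Set all host bits to 1:
Broadcast: 193.191.255.255


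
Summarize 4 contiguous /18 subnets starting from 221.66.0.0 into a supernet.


Original prefix: /18
Number of subnets: 4 = 2^2
New prefix = 18 - 2 = 16
Supernet: 221.66.0.0/16


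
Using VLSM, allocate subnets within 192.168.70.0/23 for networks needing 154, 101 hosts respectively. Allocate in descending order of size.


154 hosts -> /24 (254 usable): 192.168.70.0/24
101 hosts -> /25 (126 usable): 192.168.71.0/25
Allocation: 192.168.70.0/24 (154 hosts, 254 usable); 192.168.71.0/25 (101 hosts, 126 usable)


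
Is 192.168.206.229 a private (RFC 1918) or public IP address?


RFC 1918 private ranges:
  10.0.0.0/8 (10.0.0.0 - 10.255.255.255)
  172.16.0.0/12 (172.16.0.0 - 172.31.255.255)
  192.168.0.0/16 (192.168.0.0 - 192.168.255.255)
Private (in 192.168.0.0/16)


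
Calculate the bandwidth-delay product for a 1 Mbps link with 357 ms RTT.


BDP = bandwidth * RTT
= 1 Mbps * 357 ms
= 1 * 1e6 * 357 / 1000 bits
= 357000 bits
= 44625 bytes
= 43.5791 KB
BDP = 357000 bits (44625 bytes)


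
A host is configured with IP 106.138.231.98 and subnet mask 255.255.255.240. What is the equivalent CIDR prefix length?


Binary: 11111111.11111111.11111111.11110000
Count leading 1s
Prefix: /28


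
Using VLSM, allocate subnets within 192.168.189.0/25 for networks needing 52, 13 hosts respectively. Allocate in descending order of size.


52 hosts -> /26 (62 usable): 192.168.189.0/26
13 hosts -> /28 (14 usable): 192.168.189.64/28
Allocation: 192.168.189.0/26 (52 hosts, 62 usable); 192.168.189.64/28 (13 hosts, 14 usable)


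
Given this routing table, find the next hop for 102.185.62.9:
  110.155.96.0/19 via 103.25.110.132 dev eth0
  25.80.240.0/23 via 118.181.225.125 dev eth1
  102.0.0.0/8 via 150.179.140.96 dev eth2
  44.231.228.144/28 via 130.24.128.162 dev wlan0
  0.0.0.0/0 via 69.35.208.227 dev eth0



Longest prefix match for 102.185.62.9:
  /19 110.155.96.0: no
  /23 25.80.240.0: no
  /8 102.0.0.0: MATCH
  /28 44.231.228.144: no
  /0 0.0.0.0: MATCH
Selected: next-hop 150.179.140.96 via eth2 (matched /8)
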